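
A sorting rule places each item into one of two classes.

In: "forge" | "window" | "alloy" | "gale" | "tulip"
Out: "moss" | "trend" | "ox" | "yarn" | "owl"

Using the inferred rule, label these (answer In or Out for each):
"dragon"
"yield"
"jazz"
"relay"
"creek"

In, In, Out, In, In

The distinguishing property — has ≥ 2 vowels — holds for all the 'In' cases and none of the 'Out' cases.
"dragon" — 2 vowels, hence In.
"yield" — 2 vowels, hence In.
"jazz" — 1 vowel, hence Out.
"relay" — 2 vowels, hence In.
"creek" — 2 vowels, hence In.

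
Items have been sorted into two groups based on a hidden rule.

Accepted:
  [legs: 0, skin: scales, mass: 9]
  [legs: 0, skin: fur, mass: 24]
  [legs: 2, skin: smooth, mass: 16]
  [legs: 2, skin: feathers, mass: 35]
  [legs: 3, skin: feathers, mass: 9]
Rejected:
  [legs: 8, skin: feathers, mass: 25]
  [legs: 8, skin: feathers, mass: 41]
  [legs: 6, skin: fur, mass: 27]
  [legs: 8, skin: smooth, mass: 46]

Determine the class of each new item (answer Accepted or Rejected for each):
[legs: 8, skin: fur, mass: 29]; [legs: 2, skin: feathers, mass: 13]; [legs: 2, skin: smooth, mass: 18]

Rejected, Accepted, Accepted

The simplest hypothesis consistent with all the labels is: legs ≤ 3.
[legs: 8, skin: fur, mass: 29] — legs = 8, hence Rejected. [legs: 2, skin: feathers, mass: 13] — legs = 2, hence Accepted. [legs: 2, skin: smooth, mass: 18] — legs = 2, hence Accepted.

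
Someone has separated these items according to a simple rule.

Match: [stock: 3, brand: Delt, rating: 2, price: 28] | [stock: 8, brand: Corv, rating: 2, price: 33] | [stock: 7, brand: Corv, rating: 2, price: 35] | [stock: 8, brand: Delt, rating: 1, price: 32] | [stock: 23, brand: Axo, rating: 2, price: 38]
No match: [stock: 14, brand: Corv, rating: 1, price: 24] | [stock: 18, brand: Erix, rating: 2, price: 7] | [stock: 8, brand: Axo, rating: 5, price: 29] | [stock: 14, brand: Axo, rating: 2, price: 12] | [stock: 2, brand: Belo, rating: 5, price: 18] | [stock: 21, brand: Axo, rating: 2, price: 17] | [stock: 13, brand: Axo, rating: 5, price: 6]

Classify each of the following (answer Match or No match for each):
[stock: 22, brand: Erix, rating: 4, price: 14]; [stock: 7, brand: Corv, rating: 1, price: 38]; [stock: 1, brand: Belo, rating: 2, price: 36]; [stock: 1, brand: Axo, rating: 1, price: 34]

No match, Match, Match, Match

The classifier is using: price ≥ 28 AND rating ≤ 2.
[stock: 22, brand: Erix, rating: 4, price: 14]: price = 14, rating = 4 — fails this test, so No match. [stock: 7, brand: Corv, rating: 1, price: 38]: price = 38, rating = 1 — qualifies, so Match. [stock: 1, brand: Belo, rating: 2, price: 36]: price = 36, rating = 2 — qualifies, so Match. [stock: 1, brand: Axo, rating: 1, price: 34]: price = 34, rating = 1 — qualifies, so Match.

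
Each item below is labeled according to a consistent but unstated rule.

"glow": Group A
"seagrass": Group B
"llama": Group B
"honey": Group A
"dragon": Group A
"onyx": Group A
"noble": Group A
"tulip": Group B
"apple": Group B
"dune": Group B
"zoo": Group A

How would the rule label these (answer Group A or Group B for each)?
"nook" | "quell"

The classifier is using: contains 'o'.
"nook": has 'o', matches → Group A. "quell": no 'o', doesn't match → Group B.

Group A, Group B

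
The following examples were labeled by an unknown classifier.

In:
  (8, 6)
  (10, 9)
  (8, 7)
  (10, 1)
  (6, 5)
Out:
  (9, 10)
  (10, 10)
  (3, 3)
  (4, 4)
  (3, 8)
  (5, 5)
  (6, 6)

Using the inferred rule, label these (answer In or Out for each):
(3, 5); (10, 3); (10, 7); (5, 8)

Out, In, In, Out

Comparing the two groups points to one rule — first > second.
Out: (3, 5), since 3 < 5.
In: (10, 3), since 10 > 3.
In: (10, 7), since 10 > 7.
Out: (5, 8), since 5 < 8.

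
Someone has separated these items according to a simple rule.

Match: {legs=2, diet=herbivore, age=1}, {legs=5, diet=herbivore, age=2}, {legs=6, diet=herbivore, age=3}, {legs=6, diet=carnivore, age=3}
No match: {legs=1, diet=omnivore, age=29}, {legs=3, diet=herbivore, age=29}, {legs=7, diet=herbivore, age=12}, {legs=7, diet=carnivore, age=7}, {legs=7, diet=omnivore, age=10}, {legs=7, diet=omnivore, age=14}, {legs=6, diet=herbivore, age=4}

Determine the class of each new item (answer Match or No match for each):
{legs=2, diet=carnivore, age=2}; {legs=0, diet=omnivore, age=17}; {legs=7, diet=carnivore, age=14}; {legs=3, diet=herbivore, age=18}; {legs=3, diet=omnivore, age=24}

The rule appears to be: age ≤ 3.

Match, No match, No match, No match, No match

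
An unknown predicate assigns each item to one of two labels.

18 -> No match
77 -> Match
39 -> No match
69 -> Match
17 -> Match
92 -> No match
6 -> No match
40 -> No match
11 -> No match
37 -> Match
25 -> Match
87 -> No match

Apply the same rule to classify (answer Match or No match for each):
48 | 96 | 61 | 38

The rule appears to be: ≡ 1 (mod 4).
No match: 48, since 48 mod 4 = 0.
No match: 96, since 96 mod 4 = 0.
Match: 61, since 61 mod 4 = 1.
No match: 38, since 38 mod 4 = 2.

No match, No match, Match, No match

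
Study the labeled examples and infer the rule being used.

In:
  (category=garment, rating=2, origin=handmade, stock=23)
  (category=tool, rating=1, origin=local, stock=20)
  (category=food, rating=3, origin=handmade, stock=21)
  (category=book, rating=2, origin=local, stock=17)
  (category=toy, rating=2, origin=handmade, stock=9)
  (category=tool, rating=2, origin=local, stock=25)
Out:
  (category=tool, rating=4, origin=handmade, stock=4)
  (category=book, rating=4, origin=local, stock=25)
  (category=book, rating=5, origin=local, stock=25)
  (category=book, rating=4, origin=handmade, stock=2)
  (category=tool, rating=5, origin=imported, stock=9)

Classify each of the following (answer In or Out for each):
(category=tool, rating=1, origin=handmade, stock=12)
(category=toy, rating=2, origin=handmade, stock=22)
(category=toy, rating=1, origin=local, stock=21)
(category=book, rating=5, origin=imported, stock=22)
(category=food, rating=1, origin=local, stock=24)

In, In, In, Out, In

The distinguishing property — rating ≤ 3 — holds for all the 'In' cases and none of the 'Out' cases.
(category=tool, rating=1, origin=handmade, stock=12): In (rating = 1).
(category=toy, rating=2, origin=handmade, stock=22): In (rating = 2).
(category=toy, rating=1, origin=local, stock=21): In (rating = 1).
(category=book, rating=5, origin=imported, stock=22): Out (rating = 5).
(category=food, rating=1, origin=local, stock=24): In (rating = 1).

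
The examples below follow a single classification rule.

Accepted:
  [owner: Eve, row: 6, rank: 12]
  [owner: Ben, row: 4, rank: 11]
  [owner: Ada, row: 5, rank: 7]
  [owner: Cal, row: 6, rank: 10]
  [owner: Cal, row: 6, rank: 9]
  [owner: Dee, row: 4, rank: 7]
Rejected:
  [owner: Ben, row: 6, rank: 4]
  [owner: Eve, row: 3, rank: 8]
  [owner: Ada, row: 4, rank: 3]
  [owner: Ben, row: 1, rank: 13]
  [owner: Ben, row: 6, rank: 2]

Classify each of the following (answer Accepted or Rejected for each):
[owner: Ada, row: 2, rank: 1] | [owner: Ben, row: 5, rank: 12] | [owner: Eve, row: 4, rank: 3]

The simplest hypothesis consistent with all the labels is: row ≥ 4 AND rank ≥ 7.

Rejected, Accepted, Rejected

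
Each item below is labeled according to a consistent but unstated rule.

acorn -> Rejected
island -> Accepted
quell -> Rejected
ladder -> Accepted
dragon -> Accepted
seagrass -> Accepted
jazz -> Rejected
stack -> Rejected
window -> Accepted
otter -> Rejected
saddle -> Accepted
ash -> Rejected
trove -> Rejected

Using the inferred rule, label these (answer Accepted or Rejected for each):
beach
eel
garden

Rejected, Rejected, Accepted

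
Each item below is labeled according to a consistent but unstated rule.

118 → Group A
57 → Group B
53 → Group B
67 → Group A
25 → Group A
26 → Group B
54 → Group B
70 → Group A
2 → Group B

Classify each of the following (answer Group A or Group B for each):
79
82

Group A, Group A

The classifier is using: ≡ 1 (mod 3).
79: 79 mod 3 = 1, meets the rule → Group A.
82: 82 mod 3 = 1, meets the rule → Group A.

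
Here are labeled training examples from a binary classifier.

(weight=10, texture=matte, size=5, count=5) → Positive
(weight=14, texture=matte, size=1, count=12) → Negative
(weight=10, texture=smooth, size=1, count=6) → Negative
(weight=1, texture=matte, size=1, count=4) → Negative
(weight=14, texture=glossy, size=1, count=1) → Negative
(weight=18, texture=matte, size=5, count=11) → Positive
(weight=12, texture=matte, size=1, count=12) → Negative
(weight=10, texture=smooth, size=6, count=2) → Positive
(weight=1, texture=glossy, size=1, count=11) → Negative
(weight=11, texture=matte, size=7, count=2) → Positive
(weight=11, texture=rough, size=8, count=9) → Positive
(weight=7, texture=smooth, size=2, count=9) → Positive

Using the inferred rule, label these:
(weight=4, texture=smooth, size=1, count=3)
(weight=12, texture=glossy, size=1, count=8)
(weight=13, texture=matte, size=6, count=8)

Negative, Negative, Positive

'Positive' ⟺ size ≥ 2.
(weight=4, texture=smooth, size=1, count=3): Negative (size = 1).
(weight=12, texture=glossy, size=1, count=8): Negative (size = 1).
(weight=13, texture=matte, size=6, count=8): Positive (size = 6).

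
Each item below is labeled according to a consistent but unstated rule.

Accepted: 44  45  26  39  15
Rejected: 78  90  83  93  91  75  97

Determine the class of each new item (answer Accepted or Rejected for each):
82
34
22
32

Rejected, Accepted, Accepted, Accepted

The common property of the 'Accepted' items is: at most 45. No 'Rejected' item has it.
Rejected: 82, since 82 > 45.
Accepted: 34, since 34 ≤ 45.
Accepted: 22, since 22 ≤ 45.
Accepted: 32, since 32 ≤ 45.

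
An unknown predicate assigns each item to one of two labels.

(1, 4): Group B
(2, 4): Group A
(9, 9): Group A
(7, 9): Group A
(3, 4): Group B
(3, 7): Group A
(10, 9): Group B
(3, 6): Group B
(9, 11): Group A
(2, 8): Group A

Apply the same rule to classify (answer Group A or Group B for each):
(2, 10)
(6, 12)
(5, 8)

Group A, Group A, Group B

The common property of the 'Group A' items is: sum is even. No 'Group B' item has it.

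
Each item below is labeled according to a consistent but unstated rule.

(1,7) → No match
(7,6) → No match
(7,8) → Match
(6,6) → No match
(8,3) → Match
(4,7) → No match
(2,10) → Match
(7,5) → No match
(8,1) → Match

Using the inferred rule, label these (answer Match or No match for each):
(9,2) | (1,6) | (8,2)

Match, No match, Match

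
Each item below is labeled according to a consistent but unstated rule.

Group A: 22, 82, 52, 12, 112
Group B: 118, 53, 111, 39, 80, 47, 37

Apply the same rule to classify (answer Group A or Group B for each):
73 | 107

The classifier is using: ends in digit 2.

Group B, Group B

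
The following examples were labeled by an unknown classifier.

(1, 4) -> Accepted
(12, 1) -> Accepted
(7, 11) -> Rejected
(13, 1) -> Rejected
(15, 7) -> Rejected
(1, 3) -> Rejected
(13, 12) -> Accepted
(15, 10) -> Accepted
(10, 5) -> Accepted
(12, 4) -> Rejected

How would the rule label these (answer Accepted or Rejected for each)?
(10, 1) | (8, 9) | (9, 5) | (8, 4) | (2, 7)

The rule appears to be: sum is odd.
(10, 1) → 10+1 = 11 → Accepted.
(8, 9) → 8+9 = 17 → Accepted.
(9, 5) → 9+5 = 14 → Rejected.
(8, 4) → 8+4 = 12 → Rejected.
(2, 7) → 2+7 = 9 → Accepted.

Accepted, Accepted, Rejected, Rejected, Accepted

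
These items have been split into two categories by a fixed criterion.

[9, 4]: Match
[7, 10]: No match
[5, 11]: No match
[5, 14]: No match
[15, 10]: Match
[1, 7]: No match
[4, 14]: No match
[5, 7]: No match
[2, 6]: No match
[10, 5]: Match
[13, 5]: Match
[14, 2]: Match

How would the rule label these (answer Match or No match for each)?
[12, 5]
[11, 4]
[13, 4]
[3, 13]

The classifier is using: first > second.
Match: [12, 5], since 12 > 5.
Match: [11, 4], since 11 > 4.
Match: [13, 4], since 13 > 4.
No match: [3, 13], since 3 < 13.

Match, Match, Match, No match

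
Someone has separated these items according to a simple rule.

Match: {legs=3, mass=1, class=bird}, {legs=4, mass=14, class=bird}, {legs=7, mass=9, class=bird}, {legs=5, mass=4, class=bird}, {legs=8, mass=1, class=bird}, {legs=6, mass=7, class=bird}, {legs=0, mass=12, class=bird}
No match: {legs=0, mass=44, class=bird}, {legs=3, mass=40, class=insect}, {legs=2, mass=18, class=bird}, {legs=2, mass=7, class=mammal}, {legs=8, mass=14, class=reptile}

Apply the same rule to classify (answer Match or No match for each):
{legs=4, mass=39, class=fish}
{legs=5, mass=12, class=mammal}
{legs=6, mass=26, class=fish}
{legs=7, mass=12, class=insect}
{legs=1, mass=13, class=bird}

The distinguishing property — class is bird AND mass ≤ 14 — holds for all the 'Match' cases and none of the 'No match' cases.

No match, No match, No match, No match, Match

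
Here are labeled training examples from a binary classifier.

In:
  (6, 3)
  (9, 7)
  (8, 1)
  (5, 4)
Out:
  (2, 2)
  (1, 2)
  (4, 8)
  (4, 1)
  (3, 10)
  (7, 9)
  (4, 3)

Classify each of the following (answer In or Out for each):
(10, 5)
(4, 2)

All 'In' examples share one property — first > second AND sum ≥ 9 — and every 'Out' example lacks it.
(10, 5) → 10 > 5, 10+5 = 15 → In. (4, 2) → 4 > 2, 4+2 = 6 → Out.

In, Out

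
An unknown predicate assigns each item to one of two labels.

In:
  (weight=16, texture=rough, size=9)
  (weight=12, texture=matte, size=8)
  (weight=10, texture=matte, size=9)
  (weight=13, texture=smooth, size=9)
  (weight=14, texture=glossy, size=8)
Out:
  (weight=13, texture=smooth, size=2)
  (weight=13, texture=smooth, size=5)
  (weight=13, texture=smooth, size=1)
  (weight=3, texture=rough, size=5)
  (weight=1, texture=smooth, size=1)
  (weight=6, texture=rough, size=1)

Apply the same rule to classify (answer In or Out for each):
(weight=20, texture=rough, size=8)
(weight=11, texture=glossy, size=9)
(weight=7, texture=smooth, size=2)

The simplest hypothesis consistent with all the labels is: size ≥ 8.
(weight=20, texture=rough, size=8): In (size = 8). (weight=11, texture=glossy, size=9): In (size = 9). (weight=7, texture=smooth, size=2): Out (size = 2).

In, In, Out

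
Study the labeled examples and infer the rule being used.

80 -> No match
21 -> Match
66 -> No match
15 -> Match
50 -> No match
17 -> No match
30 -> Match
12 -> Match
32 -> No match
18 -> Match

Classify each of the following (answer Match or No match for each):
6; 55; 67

Match, No match, No match

Every 'Match' example satisfies: multiple of 3 AND at most 30. None of the 'No match' examples do.
6 — 6 = 3·2, 6 ≤ 30, hence Match. 55 — 55 = 3·18 + 1, 55 > 30, hence No match. 67 — 67 = 3·22 + 1, 67 > 30, hence No match.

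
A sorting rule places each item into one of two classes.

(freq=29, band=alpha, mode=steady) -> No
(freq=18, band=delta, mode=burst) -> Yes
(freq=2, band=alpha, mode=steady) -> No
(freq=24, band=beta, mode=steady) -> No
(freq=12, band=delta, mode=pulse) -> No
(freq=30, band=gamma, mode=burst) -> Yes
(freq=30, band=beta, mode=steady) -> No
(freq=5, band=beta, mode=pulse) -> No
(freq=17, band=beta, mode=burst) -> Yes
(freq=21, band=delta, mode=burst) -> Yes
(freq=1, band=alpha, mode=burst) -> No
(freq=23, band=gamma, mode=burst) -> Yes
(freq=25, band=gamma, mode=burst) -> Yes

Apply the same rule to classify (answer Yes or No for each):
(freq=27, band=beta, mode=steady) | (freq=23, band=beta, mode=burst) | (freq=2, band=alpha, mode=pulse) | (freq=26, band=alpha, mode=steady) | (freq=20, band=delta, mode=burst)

No, Yes, No, No, Yes

A rule that fits every label: mode is burst AND freq ≥ 2 — true of each 'Yes' example, false of each 'No' one.
(freq=27, band=beta, mode=steady): mode is steady, freq = 27 — lacks this property, so No. (freq=23, band=beta, mode=burst): mode is burst, freq = 23 — fits, so Yes. (freq=2, band=alpha, mode=pulse): mode is pulse, freq = 2 — lacks this property, so No. (freq=26, band=alpha, mode=steady): mode is steady, freq = 26 — lacks this property, so No. (freq=20, band=delta, mode=burst): mode is burst, freq = 20 — fits, so Yes.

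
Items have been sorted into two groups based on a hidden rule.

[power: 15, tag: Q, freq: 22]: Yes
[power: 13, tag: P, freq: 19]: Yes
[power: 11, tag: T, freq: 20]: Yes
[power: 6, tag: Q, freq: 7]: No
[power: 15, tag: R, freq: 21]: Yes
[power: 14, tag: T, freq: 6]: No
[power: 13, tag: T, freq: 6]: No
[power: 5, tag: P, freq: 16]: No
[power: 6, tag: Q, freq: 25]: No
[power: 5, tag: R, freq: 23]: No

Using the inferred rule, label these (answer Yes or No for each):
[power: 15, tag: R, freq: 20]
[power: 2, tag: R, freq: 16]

Yes, No

The pattern is that an item is 'Yes' exactly when: freq ≥ 19 AND freq ≤ 22.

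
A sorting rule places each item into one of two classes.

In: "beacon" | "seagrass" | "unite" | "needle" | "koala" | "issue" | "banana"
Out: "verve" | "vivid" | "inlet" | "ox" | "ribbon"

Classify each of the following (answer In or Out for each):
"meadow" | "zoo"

In, Out

The distinguishing property — has ≥ 3 vowels — holds for all the 'In' cases and none of the 'Out' cases.
"meadow": 3 vowels, meets the rule → In.
"zoo": 2 vowels, does not satisfy this → Out.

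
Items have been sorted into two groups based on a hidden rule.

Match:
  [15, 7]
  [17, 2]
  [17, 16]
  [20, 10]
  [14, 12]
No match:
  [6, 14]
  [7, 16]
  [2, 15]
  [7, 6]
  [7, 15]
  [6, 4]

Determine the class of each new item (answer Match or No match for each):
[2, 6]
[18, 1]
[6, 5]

The distinguishing property — first ≥ 10 — holds for all the 'Match' cases and none of the 'No match' cases.
[2, 6]: first 2 — does not satisfy this, so No match. [18, 1]: first 18 — has this property, so Match. [6, 5]: first 6 — does not satisfy this, so No match.

No match, Match, No match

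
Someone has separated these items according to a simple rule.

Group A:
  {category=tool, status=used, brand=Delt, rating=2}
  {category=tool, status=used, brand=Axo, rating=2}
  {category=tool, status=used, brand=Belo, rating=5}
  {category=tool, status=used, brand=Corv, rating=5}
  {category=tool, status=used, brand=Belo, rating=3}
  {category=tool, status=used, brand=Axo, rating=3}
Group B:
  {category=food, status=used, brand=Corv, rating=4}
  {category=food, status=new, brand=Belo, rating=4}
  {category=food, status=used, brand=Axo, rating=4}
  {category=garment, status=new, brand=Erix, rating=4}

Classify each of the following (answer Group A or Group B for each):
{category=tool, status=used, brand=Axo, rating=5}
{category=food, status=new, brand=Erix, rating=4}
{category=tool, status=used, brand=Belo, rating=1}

The pattern is that an item is 'Group A' exactly when: category is tool.
{category=tool, status=used, brand=Axo, rating=5}: Group A (category is tool).
{category=food, status=new, brand=Erix, rating=4}: Group B (category is food).
{category=tool, status=used, brand=Belo, rating=1}: Group A (category is tool).

Group A, Group B, Group A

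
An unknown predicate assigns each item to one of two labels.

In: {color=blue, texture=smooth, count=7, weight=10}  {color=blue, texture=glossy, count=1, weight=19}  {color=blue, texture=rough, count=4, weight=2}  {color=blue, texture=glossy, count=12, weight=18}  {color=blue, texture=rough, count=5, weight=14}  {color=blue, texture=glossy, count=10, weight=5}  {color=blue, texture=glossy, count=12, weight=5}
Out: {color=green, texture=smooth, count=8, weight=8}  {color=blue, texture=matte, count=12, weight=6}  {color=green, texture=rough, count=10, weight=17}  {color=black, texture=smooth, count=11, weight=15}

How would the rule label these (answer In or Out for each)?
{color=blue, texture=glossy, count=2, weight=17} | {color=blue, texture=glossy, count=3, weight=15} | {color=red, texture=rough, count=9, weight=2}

In, In, Out

Rule: color is blue AND weight ≠ 6. This holds for each 'In' example and fails for each 'Out' one.
{color=blue, texture=glossy, count=2, weight=17} → color is blue, weight = 17 → In. {color=blue, texture=glossy, count=3, weight=15} → color is blue, weight = 15 → In. {color=red, texture=rough, count=9, weight=2} → color is red, weight = 2 → Out.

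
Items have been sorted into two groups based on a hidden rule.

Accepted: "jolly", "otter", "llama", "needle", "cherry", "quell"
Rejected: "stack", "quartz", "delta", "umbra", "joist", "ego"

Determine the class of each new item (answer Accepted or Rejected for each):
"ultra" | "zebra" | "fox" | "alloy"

Rejected, Rejected, Rejected, Accepted

The common property of the 'Accepted' items is: has a double letter. No 'Rejected' item has it.
"ultra" — no doubled letter, hence Rejected.
"zebra" — no doubled letter, hence Rejected.
"fox" — no doubled letter, hence Rejected.
"alloy" — 'll' doubled, hence Accepted.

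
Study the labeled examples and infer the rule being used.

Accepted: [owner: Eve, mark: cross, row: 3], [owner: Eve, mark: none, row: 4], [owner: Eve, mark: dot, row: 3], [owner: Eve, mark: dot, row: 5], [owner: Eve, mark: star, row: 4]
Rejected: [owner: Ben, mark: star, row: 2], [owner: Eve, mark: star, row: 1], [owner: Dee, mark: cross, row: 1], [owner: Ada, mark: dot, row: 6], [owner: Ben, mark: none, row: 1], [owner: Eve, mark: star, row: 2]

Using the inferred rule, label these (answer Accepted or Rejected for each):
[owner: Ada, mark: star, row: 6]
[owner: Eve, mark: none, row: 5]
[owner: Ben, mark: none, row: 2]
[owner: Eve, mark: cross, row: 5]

The distinguishing property — owner is Eve AND row ≥ 3 — holds for all the 'Accepted' cases and none of the 'Rejected' cases.
[owner: Ada, mark: star, row: 6] — owner is Ada, row = 6, hence Rejected. [owner: Eve, mark: none, row: 5] — owner is Eve, row = 5, hence Accepted. [owner: Ben, mark: none, row: 2] — owner is Ben, row = 2, hence Rejected. [owner: Eve, mark: cross, row: 5] — owner is Eve, row = 5, hence Accepted.

Rejected, Accepted, Rejected, Accepted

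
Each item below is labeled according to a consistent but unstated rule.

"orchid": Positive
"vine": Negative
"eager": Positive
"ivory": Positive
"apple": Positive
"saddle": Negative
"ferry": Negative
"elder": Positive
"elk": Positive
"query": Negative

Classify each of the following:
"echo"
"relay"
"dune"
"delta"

Positive, Negative, Negative, Negative

The common property of the 'Positive' items is: starts with a vowel. No 'Negative' item has it.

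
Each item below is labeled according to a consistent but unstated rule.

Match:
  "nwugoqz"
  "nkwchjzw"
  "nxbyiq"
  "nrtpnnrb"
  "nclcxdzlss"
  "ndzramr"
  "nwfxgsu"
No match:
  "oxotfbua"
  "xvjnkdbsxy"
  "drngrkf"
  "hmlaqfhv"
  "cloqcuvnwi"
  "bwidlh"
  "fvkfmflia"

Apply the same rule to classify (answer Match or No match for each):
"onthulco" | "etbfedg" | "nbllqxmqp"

All 'Match' examples share one property — starts with 'n' — and every 'No match' example lacks it.

No match, No match, Match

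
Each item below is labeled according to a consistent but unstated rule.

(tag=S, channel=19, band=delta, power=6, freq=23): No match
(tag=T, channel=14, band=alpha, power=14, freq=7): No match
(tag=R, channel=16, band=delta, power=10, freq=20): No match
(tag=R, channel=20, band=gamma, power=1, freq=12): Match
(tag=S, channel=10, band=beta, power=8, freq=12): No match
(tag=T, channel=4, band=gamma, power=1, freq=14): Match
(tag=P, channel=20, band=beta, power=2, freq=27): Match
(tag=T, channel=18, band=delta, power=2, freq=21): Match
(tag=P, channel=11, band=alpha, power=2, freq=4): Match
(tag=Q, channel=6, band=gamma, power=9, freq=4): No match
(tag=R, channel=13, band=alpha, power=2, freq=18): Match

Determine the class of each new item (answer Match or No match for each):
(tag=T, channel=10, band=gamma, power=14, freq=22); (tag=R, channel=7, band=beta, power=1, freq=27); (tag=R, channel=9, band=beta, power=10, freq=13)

No match, Match, No match

The classifier is using: power ≤ 2.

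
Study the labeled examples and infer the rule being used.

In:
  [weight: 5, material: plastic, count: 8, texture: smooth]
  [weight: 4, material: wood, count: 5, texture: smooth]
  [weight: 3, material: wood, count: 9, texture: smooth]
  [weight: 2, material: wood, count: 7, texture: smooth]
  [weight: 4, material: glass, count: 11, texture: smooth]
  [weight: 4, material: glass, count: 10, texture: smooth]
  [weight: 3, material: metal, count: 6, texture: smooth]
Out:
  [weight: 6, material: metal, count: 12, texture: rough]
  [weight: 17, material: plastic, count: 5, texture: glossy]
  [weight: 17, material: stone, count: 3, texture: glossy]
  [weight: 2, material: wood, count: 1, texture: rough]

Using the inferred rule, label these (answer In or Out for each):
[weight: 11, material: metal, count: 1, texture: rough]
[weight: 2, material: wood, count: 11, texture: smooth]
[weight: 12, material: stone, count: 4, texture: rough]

Every 'In' example satisfies: texture is smooth. None of the 'Out' examples do.
[weight: 11, material: metal, count: 1, texture: rough] — texture is rough, hence Out. [weight: 2, material: wood, count: 11, texture: smooth] — texture is smooth, hence In. [weight: 12, material: stone, count: 4, texture: rough] — texture is rough, hence Out.

Out, In, Out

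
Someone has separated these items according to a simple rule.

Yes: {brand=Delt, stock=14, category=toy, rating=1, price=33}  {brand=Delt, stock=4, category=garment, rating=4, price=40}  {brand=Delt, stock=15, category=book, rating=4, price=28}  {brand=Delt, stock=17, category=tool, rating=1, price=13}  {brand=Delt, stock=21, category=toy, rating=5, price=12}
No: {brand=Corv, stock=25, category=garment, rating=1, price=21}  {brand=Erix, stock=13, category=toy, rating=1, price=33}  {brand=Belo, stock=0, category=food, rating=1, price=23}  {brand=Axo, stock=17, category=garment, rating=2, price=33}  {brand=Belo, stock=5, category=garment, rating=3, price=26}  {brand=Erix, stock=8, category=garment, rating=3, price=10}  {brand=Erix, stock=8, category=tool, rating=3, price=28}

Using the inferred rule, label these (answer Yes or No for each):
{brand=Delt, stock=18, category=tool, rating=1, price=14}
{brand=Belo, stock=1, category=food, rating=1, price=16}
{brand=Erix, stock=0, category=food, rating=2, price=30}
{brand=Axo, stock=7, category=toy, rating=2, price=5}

Yes, No, No, No

The common property of the 'Yes' items is: brand is Delt. No 'No' item has it.
{brand=Delt, stock=18, category=tool, rating=1, price=14}: brand is Delt, checks out → Yes. {brand=Belo, stock=1, category=food, rating=1, price=16}: brand is Belo, does not pass → No. {brand=Erix, stock=0, category=food, rating=2, price=30}: brand is Erix, does not pass → No. {brand=Axo, stock=7, category=toy, rating=2, price=5}: brand is Axo, does not pass → No.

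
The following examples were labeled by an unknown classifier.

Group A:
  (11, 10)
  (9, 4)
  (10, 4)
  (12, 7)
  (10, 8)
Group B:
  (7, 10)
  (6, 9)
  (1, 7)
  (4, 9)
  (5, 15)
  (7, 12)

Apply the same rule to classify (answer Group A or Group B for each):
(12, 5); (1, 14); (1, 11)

Group A, Group B, Group B

Rule: first > second. This holds for each 'Group A' example and fails for each 'Group B' one.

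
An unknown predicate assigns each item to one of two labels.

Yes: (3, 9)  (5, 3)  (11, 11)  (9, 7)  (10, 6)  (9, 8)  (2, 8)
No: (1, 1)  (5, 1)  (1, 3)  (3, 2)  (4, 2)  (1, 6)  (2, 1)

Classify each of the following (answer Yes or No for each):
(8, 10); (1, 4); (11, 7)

Yes, No, Yes

The simplest hypothesis consistent with all the labels is: sum ≥ 8.
(8, 10) — 8+10 = 18, hence Yes. (1, 4) — 1+4 = 5, hence No. (11, 7) — 11+7 = 18, hence Yes.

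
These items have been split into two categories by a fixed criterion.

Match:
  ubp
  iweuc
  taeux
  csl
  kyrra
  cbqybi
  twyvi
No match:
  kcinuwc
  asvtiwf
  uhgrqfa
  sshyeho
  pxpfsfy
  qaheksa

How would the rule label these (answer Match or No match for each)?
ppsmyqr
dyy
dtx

The pattern is that an item is 'Match' exactly when: length ≤ 6.
ppsmyqr → length 7 → No match. dyy → length 3 → Match. dtx → length 3 → Match.

No match, Match, Match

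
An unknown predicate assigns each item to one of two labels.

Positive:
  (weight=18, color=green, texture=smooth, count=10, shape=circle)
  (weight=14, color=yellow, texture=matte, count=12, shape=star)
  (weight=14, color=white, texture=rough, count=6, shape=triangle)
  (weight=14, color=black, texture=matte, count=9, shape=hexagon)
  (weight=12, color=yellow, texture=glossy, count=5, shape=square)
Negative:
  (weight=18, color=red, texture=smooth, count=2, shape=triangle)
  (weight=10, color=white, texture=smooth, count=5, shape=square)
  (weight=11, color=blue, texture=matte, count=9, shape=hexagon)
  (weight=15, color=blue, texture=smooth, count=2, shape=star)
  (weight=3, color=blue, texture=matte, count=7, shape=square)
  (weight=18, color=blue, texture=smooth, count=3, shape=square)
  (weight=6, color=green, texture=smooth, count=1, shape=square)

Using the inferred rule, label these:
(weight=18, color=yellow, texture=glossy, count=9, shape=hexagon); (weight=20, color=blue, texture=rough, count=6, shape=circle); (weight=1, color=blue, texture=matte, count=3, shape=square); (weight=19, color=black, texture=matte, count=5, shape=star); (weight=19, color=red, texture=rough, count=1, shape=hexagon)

The pattern is that an item is 'Positive' exactly when: count ≥ 5 AND weight ≥ 12.
(weight=18, color=yellow, texture=glossy, count=9, shape=hexagon): count = 9, weight = 18 — fits, so Positive.
(weight=20, color=blue, texture=rough, count=6, shape=circle): count = 6, weight = 20 — fits, so Positive.
(weight=1, color=blue, texture=matte, count=3, shape=square): count = 3, weight = 1 — fails this test, so Negative.
(weight=19, color=black, texture=matte, count=5, shape=star): count = 5, weight = 19 — fits, so Positive.
(weight=19, color=red, texture=rough, count=1, shape=hexagon): count = 1, weight = 19 — fails this test, so Negative.

Positive, Positive, Negative, Positive, Negative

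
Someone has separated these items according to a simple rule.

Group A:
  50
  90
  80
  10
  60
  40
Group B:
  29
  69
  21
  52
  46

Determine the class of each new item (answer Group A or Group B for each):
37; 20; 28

A rule that fits every label: multiple of 5 — true of each 'Group A' example, false of each 'Group B' one.

Group B, Group A, Group B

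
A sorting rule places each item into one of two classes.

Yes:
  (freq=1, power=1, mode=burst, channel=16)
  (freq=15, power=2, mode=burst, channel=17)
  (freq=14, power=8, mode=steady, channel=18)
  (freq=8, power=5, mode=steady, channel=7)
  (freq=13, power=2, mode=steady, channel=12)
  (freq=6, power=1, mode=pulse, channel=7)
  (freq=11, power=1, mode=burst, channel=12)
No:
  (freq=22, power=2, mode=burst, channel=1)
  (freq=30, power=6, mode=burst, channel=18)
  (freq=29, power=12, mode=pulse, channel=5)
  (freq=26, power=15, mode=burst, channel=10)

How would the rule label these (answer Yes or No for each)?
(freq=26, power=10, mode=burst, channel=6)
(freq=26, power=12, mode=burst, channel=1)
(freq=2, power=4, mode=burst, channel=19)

One predicate separates the groups cleanly: freq ≤ 15.
(freq=26, power=10, mode=burst, channel=6) — freq = 26, hence No.
(freq=26, power=12, mode=burst, channel=1) — freq = 26, hence No.
(freq=2, power=4, mode=burst, channel=19) — freq = 2, hence Yes.

No, No, Yes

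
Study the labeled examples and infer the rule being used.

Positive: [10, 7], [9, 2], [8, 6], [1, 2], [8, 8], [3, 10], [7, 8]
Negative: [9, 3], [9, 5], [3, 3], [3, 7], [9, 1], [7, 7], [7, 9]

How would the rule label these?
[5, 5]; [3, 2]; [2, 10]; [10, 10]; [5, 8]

Negative, Positive, Positive, Positive, Positive

The distinguishing property — product is even — holds for all the 'Positive' cases and none of the 'Negative' cases.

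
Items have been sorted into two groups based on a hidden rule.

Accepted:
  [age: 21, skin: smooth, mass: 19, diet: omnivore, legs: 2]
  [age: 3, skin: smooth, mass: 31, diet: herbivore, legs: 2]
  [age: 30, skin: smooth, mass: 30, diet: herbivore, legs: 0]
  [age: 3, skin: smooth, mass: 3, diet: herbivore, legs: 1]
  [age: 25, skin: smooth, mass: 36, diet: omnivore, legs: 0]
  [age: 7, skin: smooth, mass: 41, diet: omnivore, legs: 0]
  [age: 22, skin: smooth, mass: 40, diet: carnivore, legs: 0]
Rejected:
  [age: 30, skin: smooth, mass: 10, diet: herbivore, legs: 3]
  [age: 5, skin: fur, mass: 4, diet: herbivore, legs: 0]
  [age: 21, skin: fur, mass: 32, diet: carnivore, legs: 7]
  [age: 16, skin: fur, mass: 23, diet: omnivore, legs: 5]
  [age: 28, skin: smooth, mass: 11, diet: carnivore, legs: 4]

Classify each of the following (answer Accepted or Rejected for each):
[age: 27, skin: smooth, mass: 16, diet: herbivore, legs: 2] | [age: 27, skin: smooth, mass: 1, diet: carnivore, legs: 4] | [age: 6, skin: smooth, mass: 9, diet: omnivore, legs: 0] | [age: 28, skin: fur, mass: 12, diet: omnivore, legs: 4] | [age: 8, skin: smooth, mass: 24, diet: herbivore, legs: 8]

Accepted, Rejected, Accepted, Rejected, Rejected

The common property of the 'Accepted' items is: skin is smooth AND legs ≤ 2. No 'Rejected' item has it.
[age: 27, skin: smooth, mass: 16, diet: herbivore, legs: 2]: Accepted (skin is smooth, legs = 2).
[age: 27, skin: smooth, mass: 1, diet: carnivore, legs: 4]: Rejected (skin is smooth, legs = 4).
[age: 6, skin: smooth, mass: 9, diet: omnivore, legs: 0]: Accepted (skin is smooth, legs = 0).
[age: 28, skin: fur, mass: 12, diet: omnivore, legs: 4]: Rejected (skin is fur, legs = 4).
[age: 8, skin: smooth, mass: 24, diet: herbivore, legs: 8]: Rejected (skin is smooth, legs = 8).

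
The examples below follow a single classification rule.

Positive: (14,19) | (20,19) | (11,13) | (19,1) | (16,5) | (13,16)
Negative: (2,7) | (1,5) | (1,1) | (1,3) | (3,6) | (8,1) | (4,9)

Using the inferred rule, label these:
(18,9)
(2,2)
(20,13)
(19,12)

Positive, Negative, Positive, Positive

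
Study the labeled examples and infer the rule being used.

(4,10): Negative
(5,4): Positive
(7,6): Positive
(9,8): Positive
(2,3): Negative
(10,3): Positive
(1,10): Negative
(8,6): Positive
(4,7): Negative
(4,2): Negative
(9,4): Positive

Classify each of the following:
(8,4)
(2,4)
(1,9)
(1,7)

Positive, Negative, Negative, Negative

One predicate separates the groups cleanly: first ≥ 5.
(8,4): Positive (first 8). (2,4): Negative (first 2). (1,9): Negative (first 1). (1,7): Negative (first 1).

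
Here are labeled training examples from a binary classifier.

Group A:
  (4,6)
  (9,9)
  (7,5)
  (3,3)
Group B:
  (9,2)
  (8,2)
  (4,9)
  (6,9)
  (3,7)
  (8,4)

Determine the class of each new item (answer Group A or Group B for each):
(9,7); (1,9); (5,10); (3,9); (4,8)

A rule that fits every label: |first − second| ≤ 2 — true of each 'Group A' example, false of each 'Group B' one.
Group A: (9,7), since |9−7| = 2. Group B: (1,9), since |1−9| = 8. Group B: (5,10), since |5−10| = 5. Group B: (3,9), since |3−9| = 6. Group B: (4,8), since |4−8| = 4.

Group A, Group B, Group B, Group B, Group B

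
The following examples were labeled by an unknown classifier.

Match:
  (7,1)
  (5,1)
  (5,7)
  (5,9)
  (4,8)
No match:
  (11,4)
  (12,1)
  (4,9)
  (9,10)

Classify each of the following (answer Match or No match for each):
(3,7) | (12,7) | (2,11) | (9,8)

The simplest hypothesis consistent with all the labels is: sum is even.
(3,7): 3+7 = 10 — checks out, so Match. (12,7): 12+7 = 19 — does not fit, so No match. (2,11): 2+11 = 13 — does not fit, so No match. (9,8): 9+8 = 17 — does not fit, so No match.

Match, No match, No match, No match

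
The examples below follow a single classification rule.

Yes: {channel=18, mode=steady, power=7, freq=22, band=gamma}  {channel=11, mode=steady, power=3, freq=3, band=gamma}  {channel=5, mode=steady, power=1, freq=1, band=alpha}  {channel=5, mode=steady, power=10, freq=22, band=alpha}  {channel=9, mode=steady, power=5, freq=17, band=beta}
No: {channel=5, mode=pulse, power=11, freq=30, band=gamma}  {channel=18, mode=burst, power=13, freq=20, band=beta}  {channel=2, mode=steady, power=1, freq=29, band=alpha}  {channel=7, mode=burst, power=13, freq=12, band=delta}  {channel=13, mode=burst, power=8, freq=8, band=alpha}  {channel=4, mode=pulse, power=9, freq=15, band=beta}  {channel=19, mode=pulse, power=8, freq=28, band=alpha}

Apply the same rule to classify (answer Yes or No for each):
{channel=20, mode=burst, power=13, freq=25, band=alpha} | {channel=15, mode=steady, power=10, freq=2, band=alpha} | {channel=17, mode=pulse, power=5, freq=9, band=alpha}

No, Yes, No

One predicate separates the groups cleanly: mode is steady AND freq ≤ 22.
{channel=20, mode=burst, power=13, freq=25, band=alpha}: No (mode is burst, freq = 25).
{channel=15, mode=steady, power=10, freq=2, band=alpha}: Yes (mode is steady, freq = 2).
{channel=17, mode=pulse, power=5, freq=9, band=alpha}: No (mode is pulse, freq = 9).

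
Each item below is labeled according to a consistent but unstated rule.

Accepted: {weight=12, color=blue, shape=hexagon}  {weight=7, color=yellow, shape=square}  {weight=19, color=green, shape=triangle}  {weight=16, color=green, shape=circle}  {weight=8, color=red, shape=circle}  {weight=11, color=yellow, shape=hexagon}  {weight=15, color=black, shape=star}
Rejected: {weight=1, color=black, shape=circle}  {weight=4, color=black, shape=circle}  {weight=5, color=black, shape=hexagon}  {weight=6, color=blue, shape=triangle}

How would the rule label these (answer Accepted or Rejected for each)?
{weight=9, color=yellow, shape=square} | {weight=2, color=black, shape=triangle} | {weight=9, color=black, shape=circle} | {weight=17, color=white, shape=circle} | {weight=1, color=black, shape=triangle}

'Accepted' ⟺ weight ≥ 7.

Accepted, Rejected, Accepted, Accepted, Rejected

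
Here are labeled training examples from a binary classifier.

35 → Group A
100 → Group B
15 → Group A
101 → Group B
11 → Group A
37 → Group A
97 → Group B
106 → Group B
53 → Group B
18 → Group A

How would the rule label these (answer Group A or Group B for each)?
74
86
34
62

Rule: at most 37. This holds for each 'Group A' example and fails for each 'Group B' one.

Group B, Group B, Group A, Group B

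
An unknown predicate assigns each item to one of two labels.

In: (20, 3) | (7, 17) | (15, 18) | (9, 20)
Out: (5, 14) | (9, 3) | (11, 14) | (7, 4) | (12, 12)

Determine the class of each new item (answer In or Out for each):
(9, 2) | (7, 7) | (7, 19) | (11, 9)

The distinguishing property — max ≥ 15 — holds for all the 'In' cases and none of the 'Out' cases.
(9, 2): max 9, lacks this property → Out.
(7, 7): max 7, lacks this property → Out.
(7, 19): max 19, checks out → In.
(11, 9): max 11, lacks this property → Out.

Out, Out, In, Out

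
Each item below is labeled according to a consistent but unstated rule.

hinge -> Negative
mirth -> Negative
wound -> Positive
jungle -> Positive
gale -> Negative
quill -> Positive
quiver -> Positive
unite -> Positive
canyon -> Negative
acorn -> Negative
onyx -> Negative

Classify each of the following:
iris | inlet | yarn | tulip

Negative, Negative, Negative, Positive

The common property of the 'Positive' items is: contains 'u'. No 'Negative' item has it.
iris → no 'u' → Negative. inlet → no 'u' → Negative. yarn → no 'u' → Negative. tulip → has 'u' → Positive.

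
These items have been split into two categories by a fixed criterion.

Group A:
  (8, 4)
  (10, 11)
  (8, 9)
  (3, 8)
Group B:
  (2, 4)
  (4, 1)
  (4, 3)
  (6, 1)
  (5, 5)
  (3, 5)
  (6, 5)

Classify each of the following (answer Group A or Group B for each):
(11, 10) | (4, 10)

Group A, Group A

Rule: max ≥ 8. This holds for each 'Group A' example and fails for each 'Group B' one.
(11, 10): Group A (max 11). (4, 10): Group A (max 10).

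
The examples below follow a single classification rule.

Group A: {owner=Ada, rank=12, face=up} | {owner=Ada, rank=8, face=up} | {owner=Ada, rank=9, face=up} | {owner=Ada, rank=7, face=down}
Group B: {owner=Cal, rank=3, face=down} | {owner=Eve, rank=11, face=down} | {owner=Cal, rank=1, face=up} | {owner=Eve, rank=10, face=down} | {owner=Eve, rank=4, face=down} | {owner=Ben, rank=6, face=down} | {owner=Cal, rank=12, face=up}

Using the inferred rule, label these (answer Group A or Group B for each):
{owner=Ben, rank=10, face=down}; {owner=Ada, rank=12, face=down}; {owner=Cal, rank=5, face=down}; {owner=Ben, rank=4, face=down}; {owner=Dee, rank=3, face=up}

One predicate separates the groups cleanly: owner is Ada.
Group B: {owner=Ben, rank=10, face=down}, since owner is Ben. Group A: {owner=Ada, rank=12, face=down}, since owner is Ada. Group B: {owner=Cal, rank=5, face=down}, since owner is Cal. Group B: {owner=Ben, rank=4, face=down}, since owner is Ben. Group B: {owner=Dee, rank=3, face=up}, since owner is Dee.

Group B, Group A, Group B, Group B, Group B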